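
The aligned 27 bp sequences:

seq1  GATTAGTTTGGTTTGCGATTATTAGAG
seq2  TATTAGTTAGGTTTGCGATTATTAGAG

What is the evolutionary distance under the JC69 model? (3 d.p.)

The sequences differ at 2 of 27 sites (1, 9), so p = 2/27 ≈ 0.074074.
d = −(3/4) ln(1 − 4p/3) = −0.75 ln(1 − 0.098765) = −0.75 ln(0.901235)
  = −0.75 × (-0.103989) = 0.077992 substitutions/site.

0.078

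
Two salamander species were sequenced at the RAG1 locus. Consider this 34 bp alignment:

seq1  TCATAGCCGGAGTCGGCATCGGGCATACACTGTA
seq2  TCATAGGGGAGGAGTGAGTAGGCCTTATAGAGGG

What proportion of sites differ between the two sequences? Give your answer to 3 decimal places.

0.500

The sequences differ at 17 of 34 positions.
p = 17/34 = 0.500.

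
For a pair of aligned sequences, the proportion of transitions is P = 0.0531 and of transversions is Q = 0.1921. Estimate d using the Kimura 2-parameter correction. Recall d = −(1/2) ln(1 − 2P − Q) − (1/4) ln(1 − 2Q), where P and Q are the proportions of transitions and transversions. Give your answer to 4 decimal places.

Under the Kimura two-parameter model, d = −½ ln(1 − 2P − Q) − ¼ ln(1 − 2Q).
1 − 2P − Q = 0.7017, giving −½ ln(0.7017) = 0.177125.
1 − 2Q = 0.6158, giving −¼ ln(0.6158) = 0.121208.
d = 0.177125 + 0.121208 = 0.298333.

0.2983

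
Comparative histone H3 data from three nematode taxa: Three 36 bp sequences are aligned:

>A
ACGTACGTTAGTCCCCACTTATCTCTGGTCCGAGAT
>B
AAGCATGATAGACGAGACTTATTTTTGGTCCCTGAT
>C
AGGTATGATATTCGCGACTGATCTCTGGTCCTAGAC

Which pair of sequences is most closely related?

A and C

A–B: 12/36 differ, p = 0.333, d = 0.441.
A–C: 9/36 differ, p = 0.250, d = 0.304.
B–C: 11/36 differ, p = 0.306, d = 0.392.
The smallest distance is between A and C.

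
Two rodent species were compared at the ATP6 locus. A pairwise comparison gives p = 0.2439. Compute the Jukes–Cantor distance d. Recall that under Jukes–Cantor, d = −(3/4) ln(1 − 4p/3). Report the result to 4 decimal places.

0.2950

d = −(3/4) ln(1 − 4p/3) = −0.75 ln(1 − 0.3252) = −0.75 ln(0.6748)
  = −0.75 × (-0.393339) = 0.295004 substitutions/site.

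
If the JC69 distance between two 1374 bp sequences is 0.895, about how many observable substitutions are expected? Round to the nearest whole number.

718

Invert JC69: p = (3/4)(1 − e^(−4d/3)) = 0.75 × (1 − e^(-1.193333)) = 0.75 × (1 − 0.303209) = 0.522593.
Expected differing sites = pL ≈ 0.522593 × 1374 = 718.042782 ≈ 718.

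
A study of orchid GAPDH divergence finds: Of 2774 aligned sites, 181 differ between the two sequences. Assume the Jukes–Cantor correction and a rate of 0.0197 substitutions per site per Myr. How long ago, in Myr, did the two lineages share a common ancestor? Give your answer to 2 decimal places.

p = 181/2774 ≈ 0.065249.
d = −(3/4) ln(1 − 4p/3) = −0.75 ln(1 − 0.086999) = −0.75 ln(0.913001)
  = −0.75 × (-0.091018) = 0.068264 substitutions/site.
Under a molecular clock d = 2μt, so t = d/(2μ) = 0.068264 / (2 × 0.0197) = 1.73 Myr.

1.73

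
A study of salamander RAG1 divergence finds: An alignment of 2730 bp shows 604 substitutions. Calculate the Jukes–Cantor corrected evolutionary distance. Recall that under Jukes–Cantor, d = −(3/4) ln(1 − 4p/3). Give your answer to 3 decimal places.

0.262

p = 604/2730 ≈ 0.221245.
d = −(3/4) ln(1 − 4p/3) = −0.75 ln(1 − 0.294993) = −0.75 ln(0.705007)
  = −0.75 × (-0.349548) = 0.262161 substitutions/site.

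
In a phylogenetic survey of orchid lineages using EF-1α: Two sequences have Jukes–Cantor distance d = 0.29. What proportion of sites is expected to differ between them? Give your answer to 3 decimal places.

0.241

p = (3/4)(1 − e^(−4d/3)) = 0.75 × (1 − e^(-0.386667)) = 0.75 × (1 − 0.679317) = 0.240512.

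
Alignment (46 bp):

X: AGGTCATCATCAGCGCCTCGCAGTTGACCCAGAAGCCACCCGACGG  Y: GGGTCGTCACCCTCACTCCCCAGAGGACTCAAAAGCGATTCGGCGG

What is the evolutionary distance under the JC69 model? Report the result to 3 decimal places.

0.509

The sequences differ at 17 of 46 sites, so p = 17/46 ≈ 0.369565.
d = −(3/4) ln(1 − 4p/3) = −0.75 ln(1 − 0.492753) = −0.75 ln(0.507247)
  = −0.75 × (-0.678757) = 0.509068 substitutions/site.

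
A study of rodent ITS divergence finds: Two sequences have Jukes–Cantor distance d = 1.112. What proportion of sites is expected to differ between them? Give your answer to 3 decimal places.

0.580

p = (3/4)(1 − e^(−4d/3)) = 0.75 × (1 − e^(-1.482667)) = 0.75 × (1 − 0.227031) = 0.579727.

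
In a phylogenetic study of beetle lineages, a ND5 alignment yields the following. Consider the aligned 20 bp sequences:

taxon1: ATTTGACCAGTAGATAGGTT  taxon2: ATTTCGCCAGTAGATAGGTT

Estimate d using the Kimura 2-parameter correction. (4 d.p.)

Of 20 sites, 1 differences are transitions and 1 are transversions, so P = 1/20 = 0.05 and Q = 1/20 = 0.05.
Under the Kimura two-parameter model, d = −½ ln(1 − 2P − Q) − ¼ ln(1 − 2Q).
1 − 2P − Q = 0.85, giving −½ ln(0.85) = 0.081259.
1 − 2Q = 0.9, giving −¼ ln(0.9) = 0.026340.
d = 0.081259 + 0.026340 = 0.107599.

0.1076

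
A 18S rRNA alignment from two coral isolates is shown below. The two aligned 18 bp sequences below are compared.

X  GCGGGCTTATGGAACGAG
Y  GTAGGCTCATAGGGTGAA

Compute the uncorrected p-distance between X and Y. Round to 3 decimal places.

0.444

The sequences differ at 8 of 18 positions (sites 2, 3, 8, 11, 13, 14, 15, 18).
p = 8/18 = 0.444444… ≈ 0.444 (to 3 d.p.).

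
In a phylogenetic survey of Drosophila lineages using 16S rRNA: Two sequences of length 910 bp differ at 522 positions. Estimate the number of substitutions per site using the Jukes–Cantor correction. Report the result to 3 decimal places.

p = 522/910 ≈ 0.573626.
d = −(3/4) ln(1 − 4p/3) = −0.75 ln(1 − 0.764835) = −0.75 ln(0.235165)
  = −0.75 × (-1.447468) = 1.085601 substitutions/site.

1.086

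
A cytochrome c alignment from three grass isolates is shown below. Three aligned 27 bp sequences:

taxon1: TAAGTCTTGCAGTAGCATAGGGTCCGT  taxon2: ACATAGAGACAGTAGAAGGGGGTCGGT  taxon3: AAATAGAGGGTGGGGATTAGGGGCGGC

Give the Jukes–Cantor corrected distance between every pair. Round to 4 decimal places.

d(taxon1,taxon2) = 0.6735, d(taxon1,taxon3) = 1.0124, d(taxon2,taxon3) = 0.5876

taxon1–taxon2: 12/27 sites differ → p ≈ 0.444444, d = −0.75 ln(1 − 0.592592) = 0.673455 ≈ 0.6735.
taxon1–taxon3: 15/27 sites differ → p ≈ 0.555556, d = −0.75 ln(1 − 0.740741) = 1.012446 ≈ 1.0124.
taxon2–taxon3: 11/27 sites differ → p ≈ 0.407407, d = −0.75 ln(1 − 0.543209) = 0.587647 ≈ 0.5876.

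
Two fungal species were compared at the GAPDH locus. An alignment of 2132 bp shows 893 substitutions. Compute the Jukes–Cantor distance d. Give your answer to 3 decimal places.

0.613

p = 893/2132 ≈ 0.418856.
d = −(3/4) ln(1 − 4p/3) = −0.75 ln(1 − 0.558475) = −0.75 ln(0.441525)
  = −0.75 × (-0.817521) = 0.613141 substitutions/site.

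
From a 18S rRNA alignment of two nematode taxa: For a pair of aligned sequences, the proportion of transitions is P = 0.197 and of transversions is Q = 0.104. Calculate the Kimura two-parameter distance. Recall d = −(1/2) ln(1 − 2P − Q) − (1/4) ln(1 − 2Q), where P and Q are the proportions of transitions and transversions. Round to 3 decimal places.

Under the Kimura two-parameter model, d = −½ ln(1 − 2P − Q) − ¼ ln(1 − 2Q).
1 − 2P − Q = 0.502, giving −½ ln(0.502) = 0.344578.
1 − 2Q = 0.792, giving −¼ ln(0.792) = 0.058298.
d = 0.344578 + 0.058298 = 0.402876.

0.403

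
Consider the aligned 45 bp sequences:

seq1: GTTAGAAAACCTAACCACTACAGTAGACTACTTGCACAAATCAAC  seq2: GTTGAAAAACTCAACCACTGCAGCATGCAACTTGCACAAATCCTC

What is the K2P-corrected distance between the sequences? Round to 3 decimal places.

0.304

Of 45 sites, 7 differences are transitions and 4 are transversions, so P = 7/45 ≈ 0.155556 and Q = 4/45 ≈ 0.088889.
Under the Kimura two-parameter model, d = −½ ln(1 − 2P − Q) − ¼ ln(1 − 2Q).
1 − 2P − Q = 0.599999, giving −½ ln(0.599999) = 0.255414.
1 − 2Q = 0.822222, giving −¼ ln(0.822222) = 0.048936.
d = 0.255414 + 0.048936 = 0.304350.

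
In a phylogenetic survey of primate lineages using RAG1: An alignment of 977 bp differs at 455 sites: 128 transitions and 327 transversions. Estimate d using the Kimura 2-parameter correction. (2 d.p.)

P = 128/977 ≈ 0.131013 and Q = 327/977 ≈ 0.334698.
Under the Kimura two-parameter model, d = −½ ln(1 − 2P − Q) − ¼ ln(1 − 2Q).
1 − 2P − Q = 0.403276, giving −½ ln(0.403276) = 0.454067.
1 − 2Q = 0.330604, giving −¼ ln(0.330604) = 0.276708.
d = 0.454067 + 0.276708 = 0.730775.

0.73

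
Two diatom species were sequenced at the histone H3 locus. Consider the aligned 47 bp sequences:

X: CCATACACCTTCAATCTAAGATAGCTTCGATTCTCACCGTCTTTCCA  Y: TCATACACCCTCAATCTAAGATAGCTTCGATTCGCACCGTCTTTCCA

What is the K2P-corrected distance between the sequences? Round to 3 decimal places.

0.067

Of 47 sites, 2 differences are transitions and 1 are transversions, so P = 2/47 ≈ 0.042553 and Q = 1/47 ≈ 0.021277.
Under the Kimura two-parameter model, d = −½ ln(1 − 2P − Q) − ¼ ln(1 − 2Q).
1 − 2P − Q = 0.893617, giving −½ ln(0.893617) = 0.056239.
1 − 2Q = 0.957446, giving −¼ ln(0.957446) = 0.010871.
d = 0.056239 + 0.010871 = 0.067110.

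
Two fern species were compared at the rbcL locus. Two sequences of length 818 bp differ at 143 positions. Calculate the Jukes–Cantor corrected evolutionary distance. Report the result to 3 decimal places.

p = 143/818 ≈ 0.174817.
d = −(3/4) ln(1 − 4p/3) = −0.75 ln(1 − 0.233089) = −0.75 ln(0.766911)
  = −0.75 × (-0.265385) = 0.199039 substitutions/site.

0.199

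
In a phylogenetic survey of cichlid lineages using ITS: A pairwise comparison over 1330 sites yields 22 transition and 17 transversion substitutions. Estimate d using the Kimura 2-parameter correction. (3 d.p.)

0.030

P = 22/1330 ≈ 0.016541 and Q = 17/1330 ≈ 0.012782.
Under the Kimura two-parameter model, d = −½ ln(1 − 2P − Q) − ¼ ln(1 − 2Q).
1 − 2P − Q = 0.954136, giving −½ ln(0.954136) = 0.023475.
1 − 2Q = 0.974436, giving −¼ ln(0.974436) = 0.006474.
d = 0.023475 + 0.006474 = 0.029949.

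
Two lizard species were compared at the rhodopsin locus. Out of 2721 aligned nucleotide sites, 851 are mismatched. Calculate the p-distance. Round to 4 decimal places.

0.3128

p = 851/2721 = 0.312752… ≈ 0.3128 (to 4 d.p.).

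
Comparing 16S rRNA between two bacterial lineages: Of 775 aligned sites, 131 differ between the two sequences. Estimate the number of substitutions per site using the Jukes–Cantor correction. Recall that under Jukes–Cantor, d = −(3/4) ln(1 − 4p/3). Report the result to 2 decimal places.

p = 131/775 ≈ 0.169032.
d = −(3/4) ln(1 − 4p/3) = −0.75 ln(1 − 0.225376) = −0.75 ln(0.774624)
  = −0.75 × (-0.255378) = 0.191534 substitutions/site.

0.19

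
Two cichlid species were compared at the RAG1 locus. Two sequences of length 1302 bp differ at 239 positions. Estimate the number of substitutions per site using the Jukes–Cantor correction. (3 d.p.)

0.211

p = 239/1302 ≈ 0.183564.
d = −(3/4) ln(1 − 4p/3) = −0.75 ln(1 − 0.244752) = −0.75 ln(0.755248)
  = −0.75 × (-0.280709) = 0.210532 substitutions/site.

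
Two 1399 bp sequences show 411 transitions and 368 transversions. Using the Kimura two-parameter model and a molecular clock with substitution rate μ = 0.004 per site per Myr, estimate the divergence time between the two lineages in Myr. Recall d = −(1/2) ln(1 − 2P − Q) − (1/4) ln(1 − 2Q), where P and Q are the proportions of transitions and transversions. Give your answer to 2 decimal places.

P = 411/1399 ≈ 0.293781 and Q = 368/1399 ≈ 0.263045.
Under the Kimura two-parameter model, d = −½ ln(1 − 2P − Q) − ¼ ln(1 − 2Q).
1 − 2P − Q = 0.149393, giving −½ ln(0.149393) = 0.950587.
1 − 2Q = 0.47391, giving −¼ ln(0.47391) = 0.186684.
d = 0.950587 + 0.186684 = 1.137271.
Under a molecular clock d = 2μt, so t = d/(2μ) = 1.137271 / (2 × 0.004) = 142.16 Myr.

142.16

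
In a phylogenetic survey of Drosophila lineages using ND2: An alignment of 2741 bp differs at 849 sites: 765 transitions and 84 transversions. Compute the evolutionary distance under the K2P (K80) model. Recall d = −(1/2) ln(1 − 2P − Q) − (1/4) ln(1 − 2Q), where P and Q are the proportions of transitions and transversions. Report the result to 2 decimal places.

0.46

P = 765/2741 ≈ 0.279095 and Q = 84/2741 ≈ 0.030646.
Under the Kimura two-parameter model, d = −½ ln(1 − 2P − Q) − ¼ ln(1 − 2Q).
1 − 2P − Q = 0.411164, giving −½ ln(0.411164) = 0.444382.
1 − 2Q = 0.938708, giving −¼ ln(0.938708) = 0.015813.
d = 0.444382 + 0.015813 = 0.460195.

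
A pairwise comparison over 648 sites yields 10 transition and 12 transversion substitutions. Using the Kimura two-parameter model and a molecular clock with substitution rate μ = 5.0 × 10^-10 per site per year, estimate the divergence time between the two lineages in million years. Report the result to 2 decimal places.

P = 10/648 ≈ 0.015432 and Q = 12/648 ≈ 0.018519.
Under the Kimura two-parameter model, d = −½ ln(1 − 2P − Q) − ¼ ln(1 − 2Q).
1 − 2P − Q = 0.950617, giving −½ ln(0.950617) = 0.025322.
1 − 2Q = 0.962962, giving −¼ ln(0.962962) = 0.009435.
d = 0.025322 + 0.009435 = 0.034757.
Under a molecular clock d = 2μt, so t = d/(2μ) = 0.034757 / (2 × 5.0 × 10^-10) = 34.76 million years.

34.76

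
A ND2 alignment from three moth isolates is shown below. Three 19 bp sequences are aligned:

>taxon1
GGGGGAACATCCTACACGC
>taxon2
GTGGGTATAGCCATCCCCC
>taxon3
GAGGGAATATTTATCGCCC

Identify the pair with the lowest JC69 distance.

taxon1–taxon2: 8/19 differ, p = 0.421, d = 0.618.
taxon1–taxon3: 8/19 differ, p = 0.421, d = 0.618.
taxon2–taxon3: 6/19 differ, p = 0.316, d = 0.410.
The smallest distance is between taxon2 and taxon3.

taxon2 and taxon3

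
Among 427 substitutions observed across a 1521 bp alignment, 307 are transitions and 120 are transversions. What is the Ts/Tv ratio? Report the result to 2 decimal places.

2.56

R = 307/120 = 2.558333… ≈ 2.56 (to 2 d.p.).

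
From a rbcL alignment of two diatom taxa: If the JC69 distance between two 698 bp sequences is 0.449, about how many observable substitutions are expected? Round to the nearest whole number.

236

Invert JC69: p = (3/4)(1 − e^(−4d/3)) = 0.75 × (1 − e^(-0.598667)) = 0.75 × (1 − 0.549544) = 0.337842.
Expected differing sites = pL ≈ 0.337842 × 698 = 235.813716 ≈ 236.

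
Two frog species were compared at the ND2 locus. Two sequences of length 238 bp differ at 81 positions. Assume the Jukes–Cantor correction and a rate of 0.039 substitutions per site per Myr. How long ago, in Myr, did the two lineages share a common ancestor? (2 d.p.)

p = 81/238 ≈ 0.340336.
d = −(3/4) ln(1 − 4p/3) = −0.75 ln(1 − 0.453781) = −0.75 ln(0.546219)
  = −0.75 × (-0.604735) = 0.453551 substitutions/site.
Under a molecular clock d = 2μt, so t = d/(2μ) = 0.453551 / (2 × 0.039) = 5.81 Myr.

5.81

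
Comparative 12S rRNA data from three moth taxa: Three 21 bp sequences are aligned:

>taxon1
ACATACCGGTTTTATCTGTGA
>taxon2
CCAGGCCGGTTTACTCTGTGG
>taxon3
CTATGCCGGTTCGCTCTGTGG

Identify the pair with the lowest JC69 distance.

taxon2 and taxon3

taxon1–taxon2: 6/21 differ, p = 0.286, d = 0.360.
taxon1–taxon3: 7/21 differ, p = 0.333, d = 0.441.
taxon2–taxon3: 4/21 differ, p = 0.190, d = 0.220.
The smallest distance is between taxon2 and taxon3.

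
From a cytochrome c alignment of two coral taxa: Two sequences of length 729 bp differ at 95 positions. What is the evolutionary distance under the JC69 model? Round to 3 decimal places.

p = 95/729 ≈ 0.130316.
d = −(3/4) ln(1 − 4p/3) = −0.75 ln(1 − 0.173755) = −0.75 ln(0.826245)
  = −0.75 × (-0.190864) = 0.143148 substitutions/site.

0.143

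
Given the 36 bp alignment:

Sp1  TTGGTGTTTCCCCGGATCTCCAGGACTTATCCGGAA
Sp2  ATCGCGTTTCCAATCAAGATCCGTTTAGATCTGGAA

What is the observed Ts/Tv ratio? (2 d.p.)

0.29

Transitions are A↔G and C↔T; transversions are all other mismatches.
Transitions: 4. Transversions: 14.
R = 4/14 = 0.285714… ≈ 0.29 (to 2 d.p.).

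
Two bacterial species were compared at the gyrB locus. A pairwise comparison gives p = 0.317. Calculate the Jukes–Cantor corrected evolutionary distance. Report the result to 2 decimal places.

d = −(3/4) ln(1 − 4p/3) = −0.75 ln(1 − 0.422667) = −0.75 ln(0.577333)
  = −0.75 × (-0.549336) = 0.412002 substitutions/site.

0.41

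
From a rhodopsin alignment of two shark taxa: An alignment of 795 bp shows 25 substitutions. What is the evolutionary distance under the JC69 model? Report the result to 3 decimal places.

p = 25/795 ≈ 0.031447.
d = −(3/4) ln(1 − 4p/3) = −0.75 ln(1 − 0.041929) = −0.75 ln(0.958071)
  = −0.75 × (-0.042833) = 0.032125 substitutions/site.

0.032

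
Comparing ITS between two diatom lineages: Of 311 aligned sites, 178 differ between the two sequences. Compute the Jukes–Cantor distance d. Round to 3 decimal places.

1.080

p = 178/311 ≈ 0.572347.
d = −(3/4) ln(1 − 4p/3) = −0.75 ln(1 − 0.763129) = −0.75 ln(0.236871)
  = −0.75 × (-1.440240) = 1.080180 substitutions/site.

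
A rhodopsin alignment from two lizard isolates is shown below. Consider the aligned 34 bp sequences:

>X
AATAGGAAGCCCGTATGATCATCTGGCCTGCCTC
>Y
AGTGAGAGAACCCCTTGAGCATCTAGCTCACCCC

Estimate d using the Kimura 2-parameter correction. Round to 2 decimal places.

0.79

Of 34 sites, 11 differences are transitions and 4 are transversions, so P = 11/34 ≈ 0.323529 and Q = 4/34 ≈ 0.117647.
Under the Kimura two-parameter model, d = −½ ln(1 − 2P − Q) − ¼ ln(1 − 2Q).
1 − 2P − Q = 0.235295, giving −½ ln(0.235295) = 0.723458.
1 − 2Q = 0.764706, giving −¼ ln(0.764706) = 0.067066.
d = 0.723458 + 0.067066 = 0.790524.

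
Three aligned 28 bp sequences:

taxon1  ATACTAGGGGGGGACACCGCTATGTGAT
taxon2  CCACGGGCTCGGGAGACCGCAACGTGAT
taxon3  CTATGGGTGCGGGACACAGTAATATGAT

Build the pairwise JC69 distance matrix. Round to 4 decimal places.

taxon1–taxon2: 10/28 sites differ → p ≈ 0.357143, d = −0.75 ln(1 − 0.476191) = 0.484971 ≈ 0.4850.
taxon1–taxon3: 10/28 sites differ → p ≈ 0.357143, d = −0.75 ln(1 − 0.476191) = 0.484971 ≈ 0.4850.
taxon2–taxon3: 9/28 sites differ → p ≈ 0.321429, d = −0.75 ln(1 − 0.428572) = 0.419713 ≈ 0.4197.

d(taxon1,taxon2) = 0.4850, d(taxon1,taxon3) = 0.4850, d(taxon2,taxon3) = 0.4197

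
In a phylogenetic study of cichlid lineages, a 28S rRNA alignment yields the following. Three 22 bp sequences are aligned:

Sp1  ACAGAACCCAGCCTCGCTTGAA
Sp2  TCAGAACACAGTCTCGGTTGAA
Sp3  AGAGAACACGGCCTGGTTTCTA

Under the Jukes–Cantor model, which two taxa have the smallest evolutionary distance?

Sp1–Sp2: 4/22 differ, p = 0.182, d = 0.208.
Sp1–Sp3: 7/22 differ, p = 0.318, d = 0.414.
Sp2–Sp3: 8/22 differ, p = 0.364, d = 0.497.
The smallest distance is between Sp1 and Sp2.

Sp1 and Sp2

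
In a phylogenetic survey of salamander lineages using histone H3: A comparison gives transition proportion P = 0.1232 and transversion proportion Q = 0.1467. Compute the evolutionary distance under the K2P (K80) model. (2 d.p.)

Under the Kimura two-parameter model, d = −½ ln(1 − 2P − Q) − ¼ ln(1 − 2Q).
1 − 2P − Q = 0.6069, giving −½ ln(0.6069) = 0.249696.
1 − 2Q = 0.7066, giving −¼ ln(0.7066) = 0.086823.
d = 0.249696 + 0.086823 = 0.336519.

0.34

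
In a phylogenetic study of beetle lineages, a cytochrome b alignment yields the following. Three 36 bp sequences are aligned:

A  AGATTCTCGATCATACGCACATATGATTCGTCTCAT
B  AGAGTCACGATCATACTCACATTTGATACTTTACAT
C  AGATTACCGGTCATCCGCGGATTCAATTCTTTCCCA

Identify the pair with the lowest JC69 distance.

A and B

A–B: 8/36 differ, p = 0.222, d = 0.264.
A–C: 14/36 differ, p = 0.389, d = 0.548.
B–C: 14/36 differ, p = 0.389, d = 0.548.
The smallest distance is between A and B.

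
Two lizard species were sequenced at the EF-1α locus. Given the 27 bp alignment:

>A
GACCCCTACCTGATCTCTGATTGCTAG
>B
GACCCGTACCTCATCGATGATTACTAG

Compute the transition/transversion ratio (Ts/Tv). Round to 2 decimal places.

0.25

Transitions are A↔G and C↔T; transversions are all other mismatches.
Transitions: 1. Transversions: 4.
R = 1/4 = 0.25.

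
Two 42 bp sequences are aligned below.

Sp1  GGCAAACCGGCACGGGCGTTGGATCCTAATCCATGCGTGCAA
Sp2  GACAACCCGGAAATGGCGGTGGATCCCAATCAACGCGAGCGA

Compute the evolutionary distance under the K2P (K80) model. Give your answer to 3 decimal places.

0.322

Of 42 sites, 4 differences are transitions and 7 are transversions, so P = 4/42 ≈ 0.095238 and Q = 7/42 ≈ 0.166667.
Under the Kimura two-parameter model, d = −½ ln(1 − 2P − Q) − ¼ ln(1 − 2Q).
1 − 2P − Q = 0.642857, giving −½ ln(0.642857) = 0.220916.
1 − 2Q = 0.666666, giving −¼ ln(0.666666) = 0.101367.
d = 0.220916 + 0.101367 = 0.322283.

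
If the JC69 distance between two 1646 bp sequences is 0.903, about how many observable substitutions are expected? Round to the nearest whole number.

864

Invert JC69: p = (3/4)(1 − e^(−4d/3)) = 0.75 × (1 − e^(-1.204)) = 0.75 × (1 − 0.299992) = 0.525006.
Expected differing sites = pL ≈ 0.525006 × 1646 = 864.159876 ≈ 864.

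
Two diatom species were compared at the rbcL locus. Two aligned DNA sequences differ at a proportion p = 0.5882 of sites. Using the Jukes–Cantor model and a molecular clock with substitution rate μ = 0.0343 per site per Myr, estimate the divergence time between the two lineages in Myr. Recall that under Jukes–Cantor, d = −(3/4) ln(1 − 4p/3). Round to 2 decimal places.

d = −(3/4) ln(1 − 4p/3) = −0.75 ln(1 − 0.784267) = −0.75 ln(0.215733)
  = −0.75 × (-1.533714) = 1.150286 substitutions/site.
Under a molecular clock d = 2μt, so t = d/(2μ) = 1.150286 / (2 × 0.0343) = 16.77 Myr.

16.77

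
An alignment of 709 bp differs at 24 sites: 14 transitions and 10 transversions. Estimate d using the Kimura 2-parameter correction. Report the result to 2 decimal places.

P = 14/709 ≈ 0.019746 and Q = 10/709 ≈ 0.014104.
Under the Kimura two-parameter model, d = −½ ln(1 − 2P − Q) − ¼ ln(1 − 2Q).
1 − 2P − Q = 0.946404, giving −½ ln(0.946404) = 0.027543.
1 − 2Q = 0.971792, giving −¼ ln(0.971792) = 0.007153.
d = 0.027543 + 0.007153 = 0.034696.

0.03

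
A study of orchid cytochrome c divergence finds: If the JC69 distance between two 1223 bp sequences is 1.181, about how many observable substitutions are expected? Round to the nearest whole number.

727

Invert JC69: p = (3/4)(1 − e^(−4d/3)) = 0.75 × (1 − e^(-1.574667)) = 0.75 × (1 − 0.207076) = 0.594693.
Expected differing sites = pL ≈ 0.594693 × 1223 = 727.309539 ≈ 727.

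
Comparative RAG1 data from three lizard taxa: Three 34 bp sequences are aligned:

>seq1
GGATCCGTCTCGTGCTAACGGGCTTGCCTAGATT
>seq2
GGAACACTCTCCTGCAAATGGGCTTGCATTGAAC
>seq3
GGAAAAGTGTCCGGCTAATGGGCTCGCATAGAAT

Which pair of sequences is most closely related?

seq1–seq2: 10/34 differ, p = 0.294, d = 0.373.
seq1–seq3: 10/34 differ, p = 0.294, d = 0.373.
seq2–seq3: 8/34 differ, p = 0.235, d = 0.282.
The smallest distance is between seq2 and seq3.

seq2 and seq3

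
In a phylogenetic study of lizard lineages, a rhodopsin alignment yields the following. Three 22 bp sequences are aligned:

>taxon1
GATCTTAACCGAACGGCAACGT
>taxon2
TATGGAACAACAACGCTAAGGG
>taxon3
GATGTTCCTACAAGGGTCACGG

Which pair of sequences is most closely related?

taxon2 and taxon3

taxon1–taxon2: 12/22 differ, p = 0.545, d = 0.974.
taxon1–taxon3: 10/22 differ, p = 0.455, d = 0.699.
taxon2–taxon3: 9/22 differ, p = 0.409, d = 0.591.
The smallest distance is between taxon2 and taxon3.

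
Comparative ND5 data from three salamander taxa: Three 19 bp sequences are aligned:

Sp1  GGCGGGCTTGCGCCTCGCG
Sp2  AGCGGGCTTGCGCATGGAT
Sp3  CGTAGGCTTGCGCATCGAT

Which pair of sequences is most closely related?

Sp2 and Sp3

Sp1–Sp2: 5/19 differ, p = 0.263, d = 0.324.
Sp1–Sp3: 6/19 differ, p = 0.316, d = 0.410.
Sp2–Sp3: 4/19 differ, p = 0.211, d = 0.247.
The smallest distance is between Sp2 and Sp3.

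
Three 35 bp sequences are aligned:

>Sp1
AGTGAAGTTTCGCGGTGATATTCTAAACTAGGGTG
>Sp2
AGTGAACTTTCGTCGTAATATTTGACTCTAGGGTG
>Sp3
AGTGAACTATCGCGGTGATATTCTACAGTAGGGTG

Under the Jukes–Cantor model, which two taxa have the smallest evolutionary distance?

Sp1 and Sp3

Sp1–Sp2: 8/35 differ, p = 0.229, d = 0.273.
Sp1–Sp3: 4/35 differ, p = 0.114, d = 0.124.
Sp2–Sp3: 8/35 differ, p = 0.229, d = 0.273.
The smallest distance is between Sp1 and Sp3.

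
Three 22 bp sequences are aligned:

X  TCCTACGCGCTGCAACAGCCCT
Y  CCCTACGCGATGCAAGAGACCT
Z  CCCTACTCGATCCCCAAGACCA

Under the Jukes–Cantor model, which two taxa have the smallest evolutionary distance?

X–Y: 4/22 differ, p = 0.182, d = 0.208.
X–Z: 9/22 differ, p = 0.409, d = 0.591.
Y–Z: 6/22 differ, p = 0.273, d = 0.339.
The smallest distance is between X and Y.

X and Y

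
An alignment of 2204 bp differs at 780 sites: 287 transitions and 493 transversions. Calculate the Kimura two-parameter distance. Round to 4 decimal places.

0.4792

P = 287/2204 ≈ 0.130218 and Q = 493/2204 ≈ 0.223684.
Under the Kimura two-parameter model, d = −½ ln(1 − 2P − Q) − ¼ ln(1 − 2Q).
1 − 2P − Q = 0.51588, giving −½ ln(0.51588) = 0.330941.
1 − 2Q = 0.552632, giving −¼ ln(0.552632) = 0.148266.
d = 0.330941 + 0.148266 = 0.479207.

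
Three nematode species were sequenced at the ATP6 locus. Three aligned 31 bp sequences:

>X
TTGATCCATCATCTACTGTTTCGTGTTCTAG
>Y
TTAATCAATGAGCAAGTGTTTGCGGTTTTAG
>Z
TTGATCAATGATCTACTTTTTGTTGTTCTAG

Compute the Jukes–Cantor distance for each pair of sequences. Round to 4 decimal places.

X–Y: 10/31 sites differ → p ≈ 0.322581, d = −0.75 ln(1 − 0.430108) = 0.421731 ≈ 0.4217.
X–Z: 5/31 sites differ → p ≈ 0.16129, d = −0.75 ln(1 − 0.215053) = 0.181604 ≈ 0.1816.
Y–Z: 8/31 sites differ → p ≈ 0.258065, d = −0.75 ln(1 − 0.344087) = 0.316295 ≈ 0.3163.

d(X,Y) = 0.4217, d(X,Z) = 0.1816, d(Y,Z) = 0.3163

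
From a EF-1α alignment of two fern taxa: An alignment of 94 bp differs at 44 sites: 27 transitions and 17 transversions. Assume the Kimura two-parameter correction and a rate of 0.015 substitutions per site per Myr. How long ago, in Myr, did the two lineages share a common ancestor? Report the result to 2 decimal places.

P = 27/94 ≈ 0.287234 and Q = 17/94 ≈ 0.180851.
Under the Kimura two-parameter model, d = −½ ln(1 − 2P − Q) − ¼ ln(1 − 2Q).
1 − 2P − Q = 0.244681, giving −½ ln(0.244681) = 0.703900.
1 − 2Q = 0.638298, giving −¼ ln(0.638298) = 0.112238.
d = 0.703900 + 0.112238 = 0.816138.
Under a molecular clock d = 2μt, so t = d/(2μ) = 0.816138 / (2 × 0.015) = 27.20 Myr.

27.20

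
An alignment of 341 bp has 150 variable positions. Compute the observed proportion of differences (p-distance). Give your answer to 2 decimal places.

0.44

p = 150/341 = 0.439882… ≈ 0.44 (to 2 d.p.).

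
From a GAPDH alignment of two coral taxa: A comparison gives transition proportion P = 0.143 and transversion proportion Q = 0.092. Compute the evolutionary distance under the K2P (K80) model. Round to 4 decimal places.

0.2882

Under the Kimura two-parameter model, d = −½ ln(1 − 2P − Q) − ¼ ln(1 − 2Q).
1 − 2P − Q = 0.622, giving −½ ln(0.622) = 0.237408.
1 − 2Q = 0.816, giving −¼ ln(0.816) = 0.050835.
d = 0.237408 + 0.050835 = 0.288243.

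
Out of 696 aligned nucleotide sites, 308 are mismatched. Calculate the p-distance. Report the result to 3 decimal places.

0.443

p = 308/696 = 0.442528… ≈ 0.443 (to 3 d.p.).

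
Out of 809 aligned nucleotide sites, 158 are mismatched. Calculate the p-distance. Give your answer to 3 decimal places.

0.195

p = 158/809 = 0.195302… ≈ 0.195 (to 3 d.p.).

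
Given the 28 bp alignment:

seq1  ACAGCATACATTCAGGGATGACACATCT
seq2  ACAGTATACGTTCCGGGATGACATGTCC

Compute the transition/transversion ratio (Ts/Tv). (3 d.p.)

Transitions are A↔G and C↔T; transversions are all other mismatches.
Transitions: 5. Transversions: 1.
R = 5/1 = 5.000.

5.000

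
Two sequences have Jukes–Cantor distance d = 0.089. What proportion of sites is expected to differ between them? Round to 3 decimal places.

p = (3/4)(1 − e^(−4d/3)) = 0.75 × (1 − e^(-0.118667)) = 0.75 × (1 − 0.888103) = 0.083923.

0.084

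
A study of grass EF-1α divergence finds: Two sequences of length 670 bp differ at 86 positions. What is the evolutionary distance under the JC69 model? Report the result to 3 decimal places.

0.141

p = 86/670 ≈ 0.128358.
d = −(3/4) ln(1 − 4p/3) = −0.75 ln(1 − 0.171144) = −0.75 ln(0.828856)
  = −0.75 × (-0.187709) = 0.140782 substitutions/site.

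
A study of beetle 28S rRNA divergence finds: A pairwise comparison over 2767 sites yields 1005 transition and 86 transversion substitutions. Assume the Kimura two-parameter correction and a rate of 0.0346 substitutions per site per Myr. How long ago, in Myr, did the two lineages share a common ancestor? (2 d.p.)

10.47

P = 1005/2767 ≈ 0.363209 and Q = 86/2767 ≈ 0.031081.
Under the Kimura two-parameter model, d = −½ ln(1 − 2P − Q) − ¼ ln(1 − 2Q).
1 − 2P − Q = 0.242501, giving −½ ln(0.242501) = 0.708375.
1 − 2Q = 0.937838, giving −¼ ln(0.937838) = 0.016045.
d = 0.708375 + 0.016045 = 0.724420.
Under a molecular clock d = 2μt, so t = d/(2μ) = 0.724420 / (2 × 0.0346) = 10.47 Myr.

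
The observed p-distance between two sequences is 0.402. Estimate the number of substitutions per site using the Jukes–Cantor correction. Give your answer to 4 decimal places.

0.5759

d = −(3/4) ln(1 − 4p/3) = −0.75 ln(1 − 0.536) = −0.75 ln(0.464)
  = −0.75 × (-0.767871) = 0.575903 substitutions/site.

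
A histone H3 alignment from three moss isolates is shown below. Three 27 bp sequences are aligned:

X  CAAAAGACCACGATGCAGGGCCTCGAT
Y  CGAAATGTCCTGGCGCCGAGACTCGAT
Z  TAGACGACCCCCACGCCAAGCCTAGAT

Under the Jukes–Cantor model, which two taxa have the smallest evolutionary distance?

X and Z

X–Y: 11/27 differ, p = 0.407, d = 0.588.
X–Z: 10/27 differ, p = 0.370, d = 0.511.
Y–Z: 13/27 differ, p = 0.481, d = 0.770.
The smallest distance is between X and Z.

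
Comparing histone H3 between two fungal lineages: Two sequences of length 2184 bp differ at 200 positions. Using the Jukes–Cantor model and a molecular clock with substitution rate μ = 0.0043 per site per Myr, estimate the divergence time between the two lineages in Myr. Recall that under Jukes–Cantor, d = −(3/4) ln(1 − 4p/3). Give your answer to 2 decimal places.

11.36

p = 200/2184 ≈ 0.091575.
d = −(3/4) ln(1 − 4p/3) = −0.75 ln(1 − 0.1221) = −0.75 ln(0.8779)
  = −0.75 × (-0.130223) = 0.097667 substitutions/site.
Under a molecular clock d = 2μt, so t = d/(2μ) = 0.097667 / (2 × 0.0043) = 11.36 Myr.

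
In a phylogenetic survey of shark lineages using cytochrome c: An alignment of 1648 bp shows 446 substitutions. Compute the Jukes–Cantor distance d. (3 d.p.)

0.336

p = 446/1648 ≈ 0.270631.
d = −(3/4) ln(1 − 4p/3) = −0.75 ln(1 − 0.360841) = −0.75 ln(0.639159)
  = −0.75 × (-0.447602) = 0.335702 substitutions/site.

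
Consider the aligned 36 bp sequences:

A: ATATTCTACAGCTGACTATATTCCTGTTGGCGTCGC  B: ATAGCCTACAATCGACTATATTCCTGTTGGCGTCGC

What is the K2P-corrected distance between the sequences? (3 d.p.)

Of 36 sites, 4 differences are transitions and 1 are transversions, so P = 4/36 ≈ 0.111111 and Q = 1/36 ≈ 0.027778.
Under the Kimura two-parameter model, d = −½ ln(1 − 2P − Q) − ¼ ln(1 − 2Q).
1 − 2P − Q = 0.75, giving −½ ln(0.75) = 0.143841.
1 − 2Q = 0.944444, giving −¼ ln(0.944444) = 0.014290.
d = 0.143841 + 0.014290 = 0.158131.

0.158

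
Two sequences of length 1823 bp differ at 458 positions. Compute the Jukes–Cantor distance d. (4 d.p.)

0.3060

p = 458/1823 ≈ 0.251234.
d = −(3/4) ln(1 − 4p/3) = −0.75 ln(1 − 0.334979) = −0.75 ln(0.665021)
  = −0.75 × (-0.407937) = 0.305953 substitutions/site.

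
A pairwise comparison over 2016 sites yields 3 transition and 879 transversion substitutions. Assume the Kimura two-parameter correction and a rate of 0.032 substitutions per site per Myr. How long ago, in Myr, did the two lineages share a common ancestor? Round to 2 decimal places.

P = 3/2016 ≈ 0.001488 and Q = 879/2016 ≈ 0.436012.
Under the Kimura two-parameter model, d = −½ ln(1 − 2P − Q) − ¼ ln(1 − 2Q).
1 − 2P − Q = 0.561012, giving −½ ln(0.561012) = 0.289006.
1 − 2Q = 0.127976, giving −¼ ln(0.127976) = 0.513978.
d = 0.289006 + 0.513978 = 0.802984.
Under a molecular clock d = 2μt, so t = d/(2μ) = 0.802984 / (2 × 0.032) = 12.55 Myr.

12.55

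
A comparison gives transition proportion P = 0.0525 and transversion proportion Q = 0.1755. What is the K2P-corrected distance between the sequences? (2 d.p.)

0.27

Under the Kimura two-parameter model, d = −½ ln(1 − 2P − Q) − ¼ ln(1 − 2Q).
1 − 2P − Q = 0.7195, giving −½ ln(0.7195) = 0.164599.
1 − 2Q = 0.649, giving −¼ ln(0.649) = 0.108081.
d = 0.164599 + 0.108081 = 0.272680.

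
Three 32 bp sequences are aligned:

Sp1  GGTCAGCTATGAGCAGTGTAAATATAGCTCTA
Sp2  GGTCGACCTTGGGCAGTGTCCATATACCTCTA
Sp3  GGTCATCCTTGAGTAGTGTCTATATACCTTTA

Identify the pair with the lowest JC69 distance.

Sp2 and Sp3

Sp1–Sp2: 8/32 differ, p = 0.250, d = 0.304.
Sp1–Sp3: 8/32 differ, p = 0.250, d = 0.304.
Sp2–Sp3: 6/32 differ, p = 0.188, d = 0.216.
The smallest distance is between Sp2 and Sp3.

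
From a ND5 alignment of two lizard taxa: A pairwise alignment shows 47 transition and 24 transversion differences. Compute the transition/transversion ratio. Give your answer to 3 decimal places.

R = 47/24 = 1.958333… ≈ 1.958 (to 3 d.p.).

1.958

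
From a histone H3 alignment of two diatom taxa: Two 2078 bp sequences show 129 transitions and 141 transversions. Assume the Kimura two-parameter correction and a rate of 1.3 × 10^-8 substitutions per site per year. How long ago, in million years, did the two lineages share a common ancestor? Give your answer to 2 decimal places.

5.50

P = 129/2078 ≈ 0.062079 and Q = 141/2078 ≈ 0.067854.
Under the Kimura two-parameter model, d = −½ ln(1 − 2P − Q) − ¼ ln(1 − 2Q).
1 − 2P − Q = 0.807988, giving −½ ln(0.807988) = 0.106604.
1 − 2Q = 0.864292, giving −¼ ln(0.864292) = 0.036461.
d = 0.106604 + 0.036461 = 0.143065.
Under a molecular clock d = 2μt, so t = d/(2μ) = 0.143065 / (2 × 1.3 × 10^-8) = 5.50 million years.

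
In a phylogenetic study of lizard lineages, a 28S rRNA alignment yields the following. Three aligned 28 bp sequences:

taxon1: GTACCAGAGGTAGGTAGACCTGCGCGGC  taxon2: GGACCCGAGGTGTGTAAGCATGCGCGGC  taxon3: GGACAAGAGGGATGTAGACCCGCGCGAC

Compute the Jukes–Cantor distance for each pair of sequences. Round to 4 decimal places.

d(taxon1,taxon2) = 0.3041, d(taxon1,taxon3) = 0.2524, d(taxon2,taxon3) = 0.4197

taxon1–taxon2: 7/28 sites differ → p = 0.25, d = −0.75 ln(1 − 0.333333) = 0.304098 ≈ 0.3041.
taxon1–taxon3: 6/28 sites differ → p ≈ 0.214286, d = −0.75 ln(1 − 0.285715) = 0.252355 ≈ 0.2524.
taxon2–taxon3: 9/28 sites differ → p ≈ 0.321429, d = −0.75 ln(1 − 0.428572) = 0.419713 ≈ 0.4197.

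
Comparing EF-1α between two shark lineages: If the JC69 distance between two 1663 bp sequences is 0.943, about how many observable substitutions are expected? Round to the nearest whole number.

Invert JC69: p = (3/4)(1 − e^(−4d/3)) = 0.75 × (1 − e^(-1.257333)) = 0.75 × (1 − 0.284412) = 0.536691.
Expected differing sites = pL ≈ 0.536691 × 1663 = 892.517133 ≈ 893.

893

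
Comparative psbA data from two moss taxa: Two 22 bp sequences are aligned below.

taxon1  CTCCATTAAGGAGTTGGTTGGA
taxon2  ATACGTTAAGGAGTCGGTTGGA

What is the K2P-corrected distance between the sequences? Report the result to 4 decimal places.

0.2094

Of 22 sites, 2 differences are transitions and 2 are transversions, so P = 2/22 ≈ 0.090909 and Q = 2/22 ≈ 0.090909.
Under the Kimura two-parameter model, d = −½ ln(1 − 2P − Q) − ¼ ln(1 − 2Q).
1 − 2P − Q = 0.727273, giving −½ ln(0.727273) = 0.159227.
1 − 2Q = 0.818182, giving −¼ ln(0.818182) = 0.050168.
d = 0.159227 + 0.050168 = 0.209395.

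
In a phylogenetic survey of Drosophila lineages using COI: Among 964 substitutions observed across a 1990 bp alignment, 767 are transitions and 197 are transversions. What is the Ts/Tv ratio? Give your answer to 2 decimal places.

R = 767/197 = 3.893401… ≈ 3.89 (to 2 d.p.).

3.89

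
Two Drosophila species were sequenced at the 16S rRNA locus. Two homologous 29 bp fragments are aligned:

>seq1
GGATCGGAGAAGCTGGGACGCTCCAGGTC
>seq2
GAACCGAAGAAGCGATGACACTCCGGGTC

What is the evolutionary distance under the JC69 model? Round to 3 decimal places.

0.344

The sequences differ at 8 of 29 sites (2, 4, 7, 14, 15, 16, 20, 25), so p = 8/29 ≈ 0.275862.
d = −(3/4) ln(1 − 4p/3) = −0.75 ln(1 − 0.367816) = −0.75 ln(0.632184)
  = −0.75 × (-0.458575) = 0.343931 substitutions/site.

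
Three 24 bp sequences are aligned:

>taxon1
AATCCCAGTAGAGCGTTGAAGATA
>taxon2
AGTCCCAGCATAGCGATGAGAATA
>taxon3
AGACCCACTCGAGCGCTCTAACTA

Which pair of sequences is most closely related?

taxon1 and taxon2

taxon1–taxon2: 6/24 differ, p = 0.250, d = 0.304.
taxon1–taxon3: 9/24 differ, p = 0.375, d = 0.520.
taxon2–taxon3: 10/24 differ, p = 0.417, d = 0.608.
The smallest distance is between taxon1 and taxon2.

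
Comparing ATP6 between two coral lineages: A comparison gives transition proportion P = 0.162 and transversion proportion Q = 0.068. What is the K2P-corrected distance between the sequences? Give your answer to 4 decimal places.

0.2853

Under the Kimura two-parameter model, d = −½ ln(1 − 2P − Q) − ¼ ln(1 − 2Q).
1 − 2P − Q = 0.608, giving −½ ln(0.608) = 0.248790.
1 − 2Q = 0.864, giving −¼ ln(0.864) = 0.036546.
d = 0.248790 + 0.036546 = 0.285336.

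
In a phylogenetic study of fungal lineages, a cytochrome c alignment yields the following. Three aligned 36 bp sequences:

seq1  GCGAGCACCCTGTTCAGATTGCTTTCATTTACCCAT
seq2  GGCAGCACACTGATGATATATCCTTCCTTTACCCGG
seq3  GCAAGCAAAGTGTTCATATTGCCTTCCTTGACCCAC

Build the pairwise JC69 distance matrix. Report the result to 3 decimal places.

d(seq1,seq2) = 0.441, d(seq1,seq3) = 0.304, d(seq2,seq3) = 0.392

seq1–seq2: 12/36 sites differ → p ≈ 0.333333, d = −0.75 ln(1 − 0.444444) = 0.440839 ≈ 0.441.
seq1–seq3: 9/36 sites differ → p = 0.25, d = −0.75 ln(1 − 0.333333) = 0.304098 ≈ 0.304.
seq2–seq3: 11/36 sites differ → p ≈ 0.305556, d = −0.75 ln(1 − 0.407408) = 0.392437 ≈ 0.392.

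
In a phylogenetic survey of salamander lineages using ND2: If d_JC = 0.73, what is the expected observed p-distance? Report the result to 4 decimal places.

p = (3/4)(1 − e^(−4d/3)) = 0.75 × (1 − e^(-0.973333)) = 0.75 × (1 − 0.377822) = 0.466634.

0.4666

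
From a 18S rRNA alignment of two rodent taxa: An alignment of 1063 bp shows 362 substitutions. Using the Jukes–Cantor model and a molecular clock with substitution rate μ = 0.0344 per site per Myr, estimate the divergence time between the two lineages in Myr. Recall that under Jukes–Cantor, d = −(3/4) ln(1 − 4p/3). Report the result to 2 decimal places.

6.60

p = 362/1063 ≈ 0.340546.
d = −(3/4) ln(1 − 4p/3) = −0.75 ln(1 − 0.454061) = −0.75 ln(0.545939)
  = −0.75 × (-0.605248) = 0.453936 substitutions/site.
Under a molecular clock d = 2μt, so t = d/(2μ) = 0.453936 / (2 × 0.0344) = 6.60 Myr.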